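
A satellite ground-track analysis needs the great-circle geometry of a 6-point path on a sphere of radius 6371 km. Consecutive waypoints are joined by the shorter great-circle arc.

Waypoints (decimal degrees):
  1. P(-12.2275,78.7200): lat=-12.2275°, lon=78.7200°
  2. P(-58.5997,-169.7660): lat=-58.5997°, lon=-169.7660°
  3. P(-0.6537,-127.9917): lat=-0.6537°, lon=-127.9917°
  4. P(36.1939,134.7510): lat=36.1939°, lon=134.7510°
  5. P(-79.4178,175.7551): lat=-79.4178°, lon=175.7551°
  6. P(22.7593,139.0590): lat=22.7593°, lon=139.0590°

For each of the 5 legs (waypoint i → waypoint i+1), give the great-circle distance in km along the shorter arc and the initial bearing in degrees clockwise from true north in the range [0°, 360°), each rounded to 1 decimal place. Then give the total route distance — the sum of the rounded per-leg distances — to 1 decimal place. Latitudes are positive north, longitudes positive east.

Leg 1: φ1=-0.2134101, φ2=-1.0227577, Δφ=-0.8093476, Δλ=-4.3368988 rad; a=sin²(Δφ/2)+cosφ1·cosφ2·sin²(Δλ/2)=0.5029799572; c=2·atan2(√a, √(1-a))=1.576756277; dist=6371·c=10045.514 ≈ 10045.5 km; running total=10045.5 km
Leg 1 bearing: y=sinΔλ·cosφ2=0.48471400, x=cosφ1·sinφ2-sinφ1·cosφ2·cosΔλ=-0.87465240; θ=atan2(y, x)=151.0057° ≈ 151.0°
Leg 2: φ1=-1.0227577, φ2=-0.0114092, Δφ=1.0113485, Δλ=0.7290991 rad; a=sin²(Δφ/2)+cosφ1·cosφ2·sin²(Δλ/2)=0.3008639736; c=2·atan2(√a, √(1-a))=1.161164052; dist=6371·c=7397.776 ≈ 7397.8 km; running total=17443.3 km
Leg 2 bearing: y=sinΔλ·cosφ2=0.66615466, x=cosφ1·sinφ2-sinφ1·cosφ2·cosΔλ=0.63056906; θ=atan2(y, x)=46.5720° ≈ 46.6°
Leg 3: φ1=-0.0114092, φ2=0.6317027, Δφ=0.6431119, Δλ=4.5857252 rad; a=sin²(Δφ/2)+cosφ1·cosφ2·sin²(Δλ/2)=0.5543390401; c=2·atan2(√a, √(1-a))=1.679689483; dist=6371·c=10701.302 ≈ 10701.3 km; running total=28144.6 km
Leg 3 bearing: y=sinΔλ·cosφ2=-0.80055801, x=cosφ1·sinφ2-sinφ1·cosφ2·cosΔλ=0.58931820; θ=atan2(y, x)=-53.6419° <0 so +360° → 306.3581° ≈ 306.4°
Leg 4: φ1=0.6317027, φ2=-1.3861021, Δφ=-2.0178048, Δλ=0.7156566 rad; a=sin²(Δφ/2)+cosφ1·cosφ2·sin²(Δλ/2)=0.7343152522; c=2·atan2(√a, √(1-a))=2.058536201; dist=6371·c=13114.934 ≈ 13114.9 km; running total=41259.5 km
Leg 4 bearing: y=sinΔλ·cosφ2=0.12049252, x=cosφ1·sinφ2-sinφ1·cosφ2·cosΔλ=-0.87513828; θ=atan2(y, x)=172.1606° ≈ 172.2°
Leg 5: φ1=-1.3861021, φ2=0.3972247, Δφ=1.7833268, Δλ=-0.6404678 rad; a=sin²(Δφ/2)+cosφ1·cosφ2·sin²(Δλ/2)=0.6222479652; c=2·atan2(√a, √(1-a))=1.817796138; dist=6371·c=11581.179 ≈ 11581.2 km; running total=52840.7 km
Leg 5 bearing: y=sinΔλ·cosφ2=-0.55104264, x=cosφ1·sinφ2-sinφ1·cosφ2·cosΔλ=0.79785572; θ=atan2(y, x)=-34.6311° <0 so +360° → 325.3689° ≈ 325.4°

Leg 1: dist=10045.5 km, bearing=151.0°
Leg 2: dist=7397.8 km, bearing=46.6°
Leg 3: dist=10701.3 km, bearing=306.4°
Leg 4: dist=13114.9 km, bearing=172.2°
Leg 5: dist=11581.2 km, bearing=325.4°
Total: 52840.7 km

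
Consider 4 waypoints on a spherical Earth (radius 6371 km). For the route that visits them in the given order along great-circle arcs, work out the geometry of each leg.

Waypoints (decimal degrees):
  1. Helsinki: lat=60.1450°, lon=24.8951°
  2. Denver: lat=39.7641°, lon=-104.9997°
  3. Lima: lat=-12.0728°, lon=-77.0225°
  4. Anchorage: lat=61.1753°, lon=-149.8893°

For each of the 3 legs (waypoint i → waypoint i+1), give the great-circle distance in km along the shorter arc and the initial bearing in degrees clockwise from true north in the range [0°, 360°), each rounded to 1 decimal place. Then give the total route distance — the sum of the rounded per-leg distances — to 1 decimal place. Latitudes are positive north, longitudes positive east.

Leg 1: φ1=1.0497283, φ2=0.6940145, Δφ=-0.3557138, Δλ=-2.2670919 rad; a=sin²(Δφ/2)+cosφ1·cosφ2·sin²(Δλ/2)=0.3453431224; c=2·atan2(√a, √(1-a))=1.256325013; dist=6371·c=8004.047 ≈ 8004.0 km; running total=8004.0 km
Leg 1 bearing: y=sinΔλ·cosφ2=-0.58975267, x=cosφ1·sinφ2-sinφ1·cosφ2·cosΔλ=0.74600053; θ=atan2(y, x)=-38.3282° <0 so +360° → 321.6718° ≈ 321.7°
Leg 2: φ1=0.6940145, φ2=-0.2107101, Δφ=-0.9047246, Δλ=0.4882943 rad; a=sin²(Δφ/2)+cosφ1·cosφ2·sin²(Δλ/2)=0.2349718972; c=2·atan2(√a, √(1-a))=1.012129480; dist=6371·c=6448.277 ≈ 6448.3 km; running total=14452.3 km
Leg 2 bearing: y=sinΔλ·cosφ2=0.45874447, x=cosφ1·sinφ2-sinφ1·cosφ2·cosΔλ=-0.71315772; θ=atan2(y, x)=147.2485° ≈ 147.2°
Leg 3: φ1=-0.2107101, φ2=1.0677104, Δφ=1.2784205, Δλ=-1.2717656 rad; a=sin²(Δφ/2)+cosφ1·cosφ2·sin²(Δλ/2)=0.5221741155; c=2·atan2(√a, √(1-a))=1.615159108; dist=6371·c=10290.179 ≈ 10290.2 km; running total=24742.5 km
Leg 3 bearing: y=sinΔλ·cosφ2=-0.46073560, x=cosφ1·sinφ2-sinφ1·cosφ2·cosΔλ=0.88642876; θ=atan2(y, x)=-27.4639° <0 so +360° → 332.5361° ≈ 332.5°

Leg 1: dist=8004.0 km, bearing=321.7°
Leg 2: dist=6448.3 km, bearing=147.2°
Leg 3: dist=10290.2 km, bearing=332.5°
Total: 24742.5 km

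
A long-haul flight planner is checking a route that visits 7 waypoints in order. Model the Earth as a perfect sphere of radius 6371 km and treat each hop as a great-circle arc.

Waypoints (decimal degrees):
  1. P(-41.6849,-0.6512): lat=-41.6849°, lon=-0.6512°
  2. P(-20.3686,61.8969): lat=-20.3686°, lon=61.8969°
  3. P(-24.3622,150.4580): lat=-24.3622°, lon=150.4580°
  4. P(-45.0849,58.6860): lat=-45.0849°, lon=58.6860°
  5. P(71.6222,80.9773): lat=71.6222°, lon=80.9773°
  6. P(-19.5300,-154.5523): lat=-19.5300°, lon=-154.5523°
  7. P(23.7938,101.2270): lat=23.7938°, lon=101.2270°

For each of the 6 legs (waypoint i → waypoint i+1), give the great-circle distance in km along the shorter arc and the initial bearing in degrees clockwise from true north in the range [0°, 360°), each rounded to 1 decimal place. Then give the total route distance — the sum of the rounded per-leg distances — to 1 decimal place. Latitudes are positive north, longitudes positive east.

Leg 1: φ1=-0.7275388, φ2=-0.3554991, Δφ=0.3720396, Δλ=1.0916703 rad; a=sin²(Δφ/2)+cosφ1·cosφ2·sin²(Δλ/2)=0.2228863776; c=2·atan2(√a, √(1-a))=0.983362033; dist=6371·c=6265.000 ≈ 6265.0 km; running total=6265.0 km
Leg 1 bearing: y=sinΔλ·cosφ2=0.83191171, x=cosφ1·sinφ2-sinφ1·cosφ2·cosΔλ=0.02747859; θ=atan2(y, x)=88.1082° ≈ 88.1°
Leg 2: φ1=-0.3554991, φ2=-0.4252006, Δφ=-0.0697015, Δλ=1.5456828 rad; a=sin²(Δφ/2)+cosφ1·cosφ2·sin²(Δλ/2)=0.4174900422; c=2·atan2(√a, √(1-a))=1.405018123; dist=6371·c=8951.370 ≈ 8951.4 km; running total=15216.4 km
Leg 2 bearing: y=sinΔλ·cosφ2=0.91066875, x=cosφ1·sinφ2-sinφ1·cosφ2·cosΔλ=-0.37874906; θ=atan2(y, x)=112.5825° ≈ 112.6°
Leg 3: φ1=-0.4252006, φ2=-0.7868799, Δφ=-0.3616793, Δλ=-1.6017236 rad; a=sin²(Δφ/2)+cosφ1·cosφ2·sin²(Δλ/2)=0.3638864591; c=2·atan2(√a, √(1-a))=1.295089557; dist=6371·c=8251.016 ≈ 8251.0 km; running total=23467.4 km
Leg 3 bearing: y=sinΔλ·cosφ2=-0.70572058, x=cosφ1·sinφ2-sinφ1·cosφ2·cosΔλ=-0.65410311; θ=atan2(y, x)=-132.8262° <0 so +360° → 227.1738° ≈ 227.2°
Leg 4: φ1=-0.7868799, φ2=1.2500432, Δφ=2.0369232, Δλ=0.3890566 rad; a=sin²(Δφ/2)+cosφ1·cosφ2·sin²(Δλ/2)=0.7330328582; c=2·atan2(√a, √(1-a))=2.055635096; dist=6371·c=13096.451 ≈ 13096.5 km; running total=36563.9 km
Leg 4 bearing: y=sinΔλ·cosφ2=0.11959116, x=cosφ1·sinφ2-sinφ1·cosφ2·cosΔλ=0.87663031; θ=atan2(y, x)=7.7684° ≈ 7.8°
Leg 5: φ1=1.2500432, φ2=-0.3408628, Δφ=-1.5909060, Δλ=-4.1107670 rad; a=sin²(Δφ/2)+cosφ1·cosφ2·sin²(Δλ/2)=0.7427135516; c=2·atan2(√a, √(1-a))=2.077647950; dist=6371·c=13236.695 ≈ 13236.7 km; running total=49800.6 km
Leg 5 bearing: y=sinΔλ·cosφ2=0.77698707, x=cosφ1·sinφ2-sinφ1·cosφ2·cosΔλ=0.40081370; θ=atan2(y, x)=62.7128° ≈ 62.7°
Leg 6: φ1=-0.3408628, φ2=0.4152802, Δφ=0.7561430, Δλ=4.4641909 rad; a=sin²(Δφ/2)+cosφ1·cosφ2·sin²(Δλ/2)=0.6733587807; c=2·atan2(√a, √(1-a))=1.924865642; dist=6371·c=12263.319 ≈ 12263.3 km; running total=62063.9 km
Leg 6 bearing: y=sinΔλ·cosφ2=-0.88696457, x=cosφ1·sinφ2-sinφ1·cosφ2·cosΔλ=0.30509143; θ=atan2(y, x)=-71.0182° <0 so +360° → 288.9818° ≈ 289.0°

Leg 1: dist=6265.0 km, bearing=88.1°
Leg 2: dist=8951.4 km, bearing=112.6°
Leg 3: dist=8251.0 km, bearing=227.2°
Leg 4: dist=13096.5 km, bearing=7.8°
Leg 5: dist=13236.7 km, bearing=62.7°
Leg 6: dist=12263.3 km, bearing=289.0°
Total: 62063.9 km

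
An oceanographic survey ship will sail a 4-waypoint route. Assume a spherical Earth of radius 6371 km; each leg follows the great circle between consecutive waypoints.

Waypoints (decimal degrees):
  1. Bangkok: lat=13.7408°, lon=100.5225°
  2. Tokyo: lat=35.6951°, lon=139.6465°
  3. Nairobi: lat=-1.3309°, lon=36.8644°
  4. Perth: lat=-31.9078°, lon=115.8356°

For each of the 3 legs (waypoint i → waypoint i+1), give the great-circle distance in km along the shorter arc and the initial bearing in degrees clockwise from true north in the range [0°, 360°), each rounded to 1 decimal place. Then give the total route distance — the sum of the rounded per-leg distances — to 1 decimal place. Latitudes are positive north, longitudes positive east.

Leg 1: φ1=0.2398222, φ2=0.6229970, Δφ=0.3831748, Δλ=0.6828426 rad; a=sin²(Δφ/2)+cosφ1·cosφ2·sin²(Δλ/2)=0.1247004686; c=2·atan2(√a, √(1-a))=0.721828084; dist=6371·c=4598.767 ≈ 4598.8 km; running total=4598.8 km
Leg 1 bearing: y=sinΔλ·cosφ2=0.51245686, x=cosφ1·sinφ2-sinφ1·cosφ2·cosΔλ=0.41711990; θ=atan2(y, x)=50.8558° ≈ 50.9°
Leg 2: φ1=0.6229970, φ2=-0.0232286, Δφ=-0.6462256, Δλ=-1.7938861 rad; a=sin²(Δφ/2)+cosφ1·cosφ2·sin²(Δλ/2)=0.5965915245; c=2·atan2(√a, √(1-a))=1.765201604; dist=6371·c=11246.099 ≈ 11246.1 km; running total=15844.9 km
Leg 2 bearing: y=sinΔλ·cosφ2=-0.97495544, x=cosφ1·sinφ2-sinφ1·cosφ2·cosΔλ=0.11019169; θ=atan2(y, x)=-83.5517° <0 so +360° → 276.4483° ≈ 276.4°
Leg 3: φ1=-0.0232286, φ2=-0.5568962, Δφ=-0.5336676, Δλ=1.3783075 rad; a=sin²(Δφ/2)+cosφ1·cosφ2·sin²(Δλ/2)=0.4126854018; c=2·atan2(√a, √(1-a))=1.395267161; dist=6371·c=8889.247 ≈ 8889.2 km; running total=24734.1 km
Leg 3 bearing: y=sinΔλ·cosφ2=0.83322154, x=cosφ1·sinφ2-sinφ1·cosφ2·cosΔλ=-0.52463941; θ=atan2(y, x)=122.1966° ≈ 122.2°

Leg 1: dist=4598.8 km, bearing=50.9°
Leg 2: dist=11246.1 km, bearing=276.4°
Leg 3: dist=8889.2 km, bearing=122.2°
Total: 24734.1 km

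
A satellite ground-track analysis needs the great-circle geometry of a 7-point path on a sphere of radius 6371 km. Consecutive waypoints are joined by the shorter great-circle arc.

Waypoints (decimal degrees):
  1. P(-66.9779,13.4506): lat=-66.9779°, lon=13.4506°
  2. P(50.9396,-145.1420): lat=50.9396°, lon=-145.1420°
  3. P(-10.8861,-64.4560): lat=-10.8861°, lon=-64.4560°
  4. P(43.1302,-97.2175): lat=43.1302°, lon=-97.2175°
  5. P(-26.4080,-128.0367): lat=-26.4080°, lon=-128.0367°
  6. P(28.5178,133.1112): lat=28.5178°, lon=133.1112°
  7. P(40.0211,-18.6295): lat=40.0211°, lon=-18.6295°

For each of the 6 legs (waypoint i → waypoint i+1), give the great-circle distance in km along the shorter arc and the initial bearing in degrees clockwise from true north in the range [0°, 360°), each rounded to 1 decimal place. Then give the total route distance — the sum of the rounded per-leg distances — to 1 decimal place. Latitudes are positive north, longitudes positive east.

Leg 1: dist=17874.3 km, bearing=224.2°
Leg 2: dist=10303.9 km, bearing=104.0°
Leg 3: dist=6864.6 km, bearing=333.4°
Leg 4: dist=8349.8 km, bearing=208.3°
Leg 5: dist=12173.4 km, bearing=292.9°
Leg 6: dist=11853.3 km, bearing=337.8°
Total: 67419.3 km

Leg 1: φ1=-1.1689849, φ2=0.8890637, Δφ=2.0580486, Δλ=-2.7679630 rad; a=sin²(Δφ/2)+cosφ1·cosφ2·sin²(Δλ/2)=0.9720375471; c=2·atan2(√a, √(1-a))=2.805574535; dist=6371·c=17874.315 ≈ 17874.3 km; running total=17874.3 km
Leg 1 bearing: y=sinΔλ·cosφ2=-0.22999897, x=cosφ1·sinφ2-sinφ1·cosφ2·cosΔλ=-0.23626826; θ=atan2(y, x)=-135.7703° <0 so +360° → 224.2297° ≈ 224.2°
Leg 2: φ1=0.8890637, φ2=-0.1899983, Δφ=-1.0790620, Δλ=1.4082364 rad; a=sin²(Δφ/2)+cosφ1·cosφ2·sin²(Δλ/2)=0.5232473242; c=2·atan2(√a, √(1-a))=1.617307743; dist=6371·c=10303.868 ≈ 10303.9 km; running total=28178.2 km
Leg 2 bearing: y=sinΔλ·cosφ2=0.96905801, x=cosφ1·sinφ2-sinφ1·cosφ2·cosΔλ=-0.24241458; θ=atan2(y, x)=104.0446° ≈ 104.0°
Leg 3: φ1=-0.1899983, φ2=0.7527640, Δφ=0.9427623, Δλ=-0.5717960 rad; a=sin²(Δφ/2)+cosφ1·cosφ2·sin²(Δλ/2)=0.2632225774; c=2·atan2(√a, √(1-a))=1.077473817; dist=6371·c=6864.586 ≈ 6864.6 km; running total=35042.8 km
Leg 3 bearing: y=sinΔλ·cosφ2=-0.39492745, x=cosφ1·sinφ2-sinφ1·cosφ2·cosΔλ=0.78725988; θ=atan2(y, x)=-26.6405° <0 so +360° → 333.3595° ≈ 333.4°
Leg 4: φ1=0.7527640, φ2=-0.4609065, Δφ=-1.2136705, Δλ=-0.5378965 rad; a=sin²(Δφ/2)+cosφ1·cosφ2·sin²(Δλ/2)=0.3713599061; c=2·atan2(√a, √(1-a))=1.310589742; dist=6371·c=8349.767 ≈ 8349.8 km; running total=43392.6 km
Leg 4 bearing: y=sinΔλ·cosφ2=-0.45886880, x=cosφ1·sinφ2-sinφ1·cosφ2·cosΔλ=-0.85043890; θ=atan2(y, x)=-151.6502° <0 so +360° → 208.3498° ≈ 208.3°
Leg 5: φ1=-0.4609065, φ2=0.4977295, Δφ=0.9586361, Δλ=4.5578907 rad; a=sin²(Δφ/2)+cosφ1·cosφ2·sin²(Δλ/2)=0.6667232559; c=2·atan2(√a, √(1-a))=1.910753283; dist=6371·c=12173.409 ≈ 12173.4 km; running total=55566.0 km
Leg 5 bearing: y=sinΔλ·cosφ2=-0.86820288, x=cosφ1·sinφ2-sinφ1·cosφ2·cosΔλ=0.36747405; θ=atan2(y, x)=-67.0591° <0 so +360° → 292.9409° ≈ 292.9°
Leg 6: φ1=0.4977295, φ2=0.6985000, Δφ=0.2007705, Δλ=-2.6483748 rad; a=sin²(Δφ/2)+cosφ1·cosφ2·sin²(Δλ/2)=0.6428350783; c=2·atan2(√a, √(1-a))=1.860501980; dist=6371·c=11853.258 ≈ 11853.3 km; running total=67419.3 km
Leg 6 bearing: y=sinΔλ·cosφ2=-0.36258133, x=cosφ1·sinφ2-sinφ1·cosφ2·cosΔλ=0.88708925; θ=atan2(y, x)=-22.2314° <0 so +360° → 337.7686° ≈ 337.8°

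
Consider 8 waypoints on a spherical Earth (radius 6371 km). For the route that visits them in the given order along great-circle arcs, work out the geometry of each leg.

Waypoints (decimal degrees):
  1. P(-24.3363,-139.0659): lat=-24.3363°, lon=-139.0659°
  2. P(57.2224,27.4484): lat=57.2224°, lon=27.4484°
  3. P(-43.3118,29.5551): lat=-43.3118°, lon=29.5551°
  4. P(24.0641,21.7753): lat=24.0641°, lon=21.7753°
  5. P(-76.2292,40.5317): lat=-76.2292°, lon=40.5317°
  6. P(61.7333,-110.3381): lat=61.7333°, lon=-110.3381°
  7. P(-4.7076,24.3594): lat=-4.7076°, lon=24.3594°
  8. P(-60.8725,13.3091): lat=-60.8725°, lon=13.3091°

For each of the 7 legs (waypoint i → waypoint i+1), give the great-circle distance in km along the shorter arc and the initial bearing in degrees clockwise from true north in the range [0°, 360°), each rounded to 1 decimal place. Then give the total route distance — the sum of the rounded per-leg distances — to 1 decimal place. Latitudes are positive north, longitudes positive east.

Leg 1: dist=16201.7 km, bearing=12.9°
Leg 2: dist=11180.6 km, bearing=178.4°
Leg 3: dist=7534.0 km, bearing=352.3°
Leg 4: dist=11226.9 km, bearing=175.5°
Leg 5: dist=18073.2 km, bearing=230.2°
Leg 6: dist=12658.9 km, bearing=50.8°
Leg 7: dist=6314.0 km, bearing=186.4°
Total: 83189.3 km

Leg 1: φ1=-0.4247486, φ2=0.9987193, Δφ=1.4234678, Δλ=2.9062228 rad; a=sin²(Δφ/2)+cosφ1·cosφ2·sin²(Δλ/2)=0.9130755719; c=2·atan2(√a, √(1-a))=2.543038510; dist=6371·c=16201.698 ≈ 16201.7 km; running total=16201.7 km
Leg 1 bearing: y=sinΔλ·cosφ2=0.12625116, x=cosφ1·sinφ2-sinφ1·cosφ2·cosΔλ=0.54912197; θ=atan2(y, x)=12.9481° ≈ 12.9°
Leg 2: φ1=0.9987193, φ2=-0.7559335, Δφ=-1.7546528, Δλ=0.0367689 rad; a=sin²(Δφ/2)+cosφ1·cosφ2·sin²(Δλ/2)=0.5915443267; c=2·atan2(√a, √(1-a))=1.754923625; dist=6371·c=11180.618 ≈ 11180.6 km; running total=27382.3 km
Leg 2 bearing: y=sinΔλ·cosφ2=0.02674815, x=cosφ1·sinφ2-sinφ1·cosφ2·cosΔλ=-0.98273246; θ=atan2(y, x)=178.4409° ≈ 178.4°
Leg 3: φ1=-0.7559335, φ2=0.4199978, Δφ=1.1759313, Δλ=-0.1357831 rad; a=sin²(Δφ/2)+cosφ1·cosφ2·sin²(Δλ/2)=0.3107158537; c=2·atan2(√a, √(1-a))=1.182547354; dist=6371·c=7534.009 ≈ 7534.0 km; running total=34916.3 km
Leg 3 bearing: y=sinΔλ·cosφ2=-0.12360157, x=cosφ1·sinφ2-sinφ1·cosφ2·cosΔλ=0.91728333; θ=atan2(y, x)=-7.6742° <0 so +360° → 352.3258° ≈ 352.3°
Leg 4: φ1=0.4199978, φ2=-1.3304505, Δφ=-1.7504483, Δλ=0.3273609 rad; a=sin²(Δφ/2)+cosφ1·cosφ2·sin²(Δλ/2)=0.5951148658; c=2·atan2(√a, √(1-a))=1.762192473; dist=6371·c=11226.928 ≈ 11226.9 km; running total=46143.2 km
Leg 4 bearing: y=sinΔλ·cosφ2=0.07654015, x=cosφ1·sinφ2-sinφ1·cosφ2·cosΔλ=-0.97875138; θ=atan2(y, x)=175.5285° ≈ 175.5°
Leg 5: φ1=-1.3304505, φ2=1.0774493, Δφ=2.4078999, Δλ=-2.6331748 rad; a=sin²(Δφ/2)+cosφ1·cosφ2·sin²(Δλ/2)=0.9769535300; c=2·atan2(√a, √(1-a))=2.836792880; dist=6371·c=18073.207 ≈ 18073.2 km; running total=64216.4 km
Leg 5 bearing: y=sinΔλ·cosφ2=-0.23053504, x=cosφ1·sinφ2-sinφ1·cosφ2·cosΔλ=-0.19213255; θ=atan2(y, x)=-129.8085° <0 so +360° → 230.1915° ≈ 230.2°
Leg 6: φ1=1.0774493, φ2=-0.0821631, Δφ=-1.1596125, Δλ=2.3509149 rad; a=sin²(Δφ/2)+cosφ1·cosφ2·sin²(Δλ/2)=0.7021283729; c=2·atan2(√a, √(1-a))=1.986962397; dist=6371·c=12658.937 ≈ 12658.9 km; running total=76875.3 km
Leg 6 bearing: y=sinΔλ·cosφ2=0.70843219, x=cosφ1·sinφ2-sinφ1·cosφ2·cosΔλ=0.57853290; θ=atan2(y, x)=50.7636° ≈ 50.8°
Leg 7: φ1=-0.0821631, φ2=-1.0624255, Δφ=-0.9802624, Δλ=-0.1928641 rad; a=sin²(Δφ/2)+cosφ1·cosφ2·sin²(Δλ/2)=0.2260948750; c=2·atan2(√a, √(1-a))=0.991051770; dist=6371·c=6313.991 ≈ 6314.0 km; running total=83189.3 km
Leg 7 bearing: y=sinΔλ·cosφ2=-0.09329661, x=cosφ1·sinφ2-sinφ1·cosφ2·cosΔλ=-0.83138419; θ=atan2(y, x)=-173.5971° <0 so +360° → 186.4029° ≈ 186.4°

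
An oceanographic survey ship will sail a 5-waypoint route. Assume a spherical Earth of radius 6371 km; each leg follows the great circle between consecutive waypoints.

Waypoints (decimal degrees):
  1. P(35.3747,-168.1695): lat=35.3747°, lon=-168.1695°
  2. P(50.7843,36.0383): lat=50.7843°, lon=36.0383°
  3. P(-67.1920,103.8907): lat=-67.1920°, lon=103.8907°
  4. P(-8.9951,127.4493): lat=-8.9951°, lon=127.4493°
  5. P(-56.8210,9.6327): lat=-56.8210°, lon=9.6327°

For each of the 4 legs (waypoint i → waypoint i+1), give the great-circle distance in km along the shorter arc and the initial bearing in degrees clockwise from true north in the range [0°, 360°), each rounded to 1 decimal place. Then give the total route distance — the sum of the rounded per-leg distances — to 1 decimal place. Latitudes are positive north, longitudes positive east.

Leg 1: dist=10145.5 km, bearing=345.0°
Leg 2: dist=14282.7 km, bearing=152.7°
Leg 3: dist=6707.8 km, bearing=27.0°
Leg 4: dist=10782.7 km, bearing=209.2°
Total: 41918.7 km

Leg 1: φ1=0.6174050, φ2=0.8863532, Δφ=0.2689483, Δλ=3.5640985 rad; a=sin²(Δφ/2)+cosφ1·cosφ2·sin²(Δλ/2)=0.5108276688; c=2·atan2(√a, √(1-a))=1.592453357; dist=6371·c=10145.520 ≈ 10145.5 km; running total=10145.5 km
Leg 1 bearing: y=sinΔλ·cosφ2=-0.25924891, x=cosφ1·sinφ2-sinφ1·cosφ2·cosΔλ=0.96556773; θ=atan2(y, x)=-15.0291° <0 so +360° → 344.9709° ≈ 345.0°
Leg 2: φ1=0.8863532, φ2=-1.1727216, Δφ=-2.0590749, Δλ=1.1842478 rad; a=sin²(Δφ/2)+cosφ1·cosφ2·sin²(Δλ/2)=0.8108978343; c=2·atan2(√a, √(1-a))=2.241829742; dist=6371·c=14282.697 ≈ 14282.7 km; running total=24428.2 km
Leg 2 bearing: y=sinΔλ·cosφ2=0.35904226, x=cosφ1·sinφ2-sinφ1·cosφ2·cosΔλ=-0.69603075; θ=atan2(y, x)=152.7134° ≈ 152.7°
Leg 3: φ1=-1.1727216, φ2=-0.1569941, Δφ=1.0157275, Δλ=0.4111751 rad; a=sin²(Δφ/2)+cosφ1·cosφ2·sin²(Δλ/2)=0.2524551686; c=2·atan2(√a, √(1-a))=1.052858300; dist=6371·c=6707.760 ≈ 6707.8 km; running total=31136.0 km
Leg 3 bearing: y=sinΔλ·cosφ2=0.39477133, x=cosφ1·sinφ2-sinφ1·cosφ2·cosΔλ=0.77397792; θ=atan2(y, x)=27.0241° ≈ 27.0°
Leg 4: φ1=-0.1569941, φ2=-0.9917135, Δφ=-0.8347194, Δλ=-2.0562876 rad; a=sin²(Δφ/2)+cosφ1·cosφ2·sin²(Δλ/2)=0.5606866204; c=2·atan2(√a, √(1-a))=1.692469561; dist=6371·c=10782.724 ≈ 10782.7 km; running total=41918.7 km
Leg 4 bearing: y=sinΔλ·cosφ2=-0.48401872, x=cosφ1·sinφ2-sinφ1·cosφ2·cosΔλ=-0.86659934; θ=atan2(y, x)=-150.8155° <0 so +360° → 209.1845° ≈ 209.2°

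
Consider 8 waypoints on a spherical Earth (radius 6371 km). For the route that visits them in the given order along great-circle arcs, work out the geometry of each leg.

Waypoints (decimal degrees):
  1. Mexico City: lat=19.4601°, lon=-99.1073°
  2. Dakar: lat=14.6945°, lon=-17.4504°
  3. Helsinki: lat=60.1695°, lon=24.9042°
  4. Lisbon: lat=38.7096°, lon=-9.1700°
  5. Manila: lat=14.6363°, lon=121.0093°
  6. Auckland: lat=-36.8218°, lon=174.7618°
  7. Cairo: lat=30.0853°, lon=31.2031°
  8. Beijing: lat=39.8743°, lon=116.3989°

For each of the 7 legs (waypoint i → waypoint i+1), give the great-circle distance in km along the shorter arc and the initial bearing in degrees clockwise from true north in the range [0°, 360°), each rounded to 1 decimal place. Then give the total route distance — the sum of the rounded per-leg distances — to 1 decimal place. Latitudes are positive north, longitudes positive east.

Leg 1: dist=8615.0 km, bearing=78.6°
Leg 2: dist=6099.7 km, bearing=24.2°
Leg 3: dist=3361.2 km, bearing=240.3°
Leg 4: dist=12144.0 km, bearing=51.5°
Leg 5: dist=8022.8 km, bearing=137.3°
Leg 6: dist=16574.1 km, bearing=268.2°
Leg 7: dist=7544.8 km, bearing=55.7°
Total: 62361.6 km

Leg 1: φ1=0.3396428, φ2=0.2564674, Δφ=-0.0831754, Δλ=1.4251818 rad; a=sin²(Δφ/2)+cosφ1·cosφ2·sin²(Δλ/2)=0.3915773694; c=2·atan2(√a, √(1-a))=1.352214655; dist=6371·c=8614.960 ≈ 8615.0 km; running total=8615.0 km
Leg 1 bearing: y=sinΔλ·cosφ2=0.95705518, x=cosφ1·sinφ2-sinφ1·cosφ2·cosΔλ=0.19241497; θ=atan2(y, x)=78.6323° ≈ 78.6°
Leg 2: φ1=0.2564674, φ2=1.0501559, Δφ=0.7936885, Δλ=0.7392272 rad; a=sin²(Δφ/2)+cosφ1·cosφ2·sin²(Δλ/2)=0.2121844713; c=2·atan2(√a, √(1-a))=0.957420650; dist=6371·c=6099.727 ≈ 6099.7 km; running total=14714.7 km
Leg 2 bearing: y=sinΔλ·cosφ2=0.33513099, x=cosφ1·sinφ2-sinφ1·cosφ2·cosΔλ=0.74587942; θ=atan2(y, x)=24.1949° ≈ 24.2°
Leg 3: φ1=1.0501559, φ2=0.6756100, Δφ=-0.3745459, Δλ=-0.5947070 rad; a=sin²(Δφ/2)+cosφ1·cosφ2·sin²(Δλ/2)=0.0679843129; c=2·atan2(√a, √(1-a))=0.527573166; dist=6371·c=3361.169 ≈ 3361.2 km; running total=18075.9 km
Leg 3 bearing: y=sinΔλ·cosφ2=-0.43718997, x=cosφ1·sinφ2-sinφ1·cosφ2·cosΔλ=-0.24962915; θ=atan2(y, x)=-119.7257° <0 so +360° → 240.2743° ≈ 240.3°
Leg 4: φ1=0.6756100, φ2=0.2554516, Δφ=-0.4201583, Δλ=2.2720574 rad; a=sin²(Δφ/2)+cosφ1·cosφ2·sin²(Δλ/2)=0.6645467936; c=2·atan2(√a, √(1-a))=1.906139860; dist=6371·c=12144.017 ≈ 12144.0 km; running total=30219.9 km
Leg 4 bearing: y=sinΔλ·cosφ2=0.73923587, x=cosφ1·sinφ2-sinφ1·cosφ2·cosΔλ=0.58756084; θ=atan2(y, x)=51.5216° ≈ 51.5°
Leg 5: φ1=0.2554516, φ2=-0.6426616, Δφ=-0.8981133, Δλ=0.9381581 rad; a=sin²(Δφ/2)+cosφ1·cosφ2·sin²(Δλ/2)=0.3467409841; c=2·atan2(√a, √(1-a))=1.259263509; dist=6371·c=8022.768 ≈ 8022.8 km; running total=38242.7 km
Leg 5 bearing: y=sinΔλ·cosφ2=0.64558230, x=cosφ1·sinφ2-sinφ1·cosφ2·cosΔλ=-0.69947852; θ=atan2(y, x)=137.2946° ≈ 137.3°
Leg 6: φ1=-0.6426616, φ2=0.5250875, Δφ=1.1677492, Δλ=-2.5055720 rad; a=sin²(Δφ/2)+cosφ1·cosφ2·sin²(Δλ/2)=0.9288287524; c=2·atan2(√a, √(1-a))=2.601493123; dist=6371·c=16574.113 ≈ 16574.1 km; running total=54816.8 km
Leg 6 bearing: y=sinΔλ·cosφ2=-0.51397542, x=cosφ1·sinφ2-sinφ1·cosφ2·cosΔλ=-0.01590198; θ=atan2(y, x)=-91.7721° <0 so +360° → 268.2279° ≈ 268.2°
Leg 7: φ1=0.5250875, φ2=0.6959378, Δφ=0.1708503, Δλ=1.4869472 rad; a=sin²(Δφ/2)+cosφ1·cosφ2·sin²(Δλ/2)=0.3115026473; c=2·atan2(√a, √(1-a))=1.184246885; dist=6371·c=7544.837 ≈ 7544.8 km; running total=62361.6 km
Leg 7 bearing: y=sinΔλ·cosφ2=0.76475652, x=cosφ1·sinφ2-sinφ1·cosφ2·cosΔλ=0.52251551; θ=atan2(y, x)=55.6574° ≈ 55.7°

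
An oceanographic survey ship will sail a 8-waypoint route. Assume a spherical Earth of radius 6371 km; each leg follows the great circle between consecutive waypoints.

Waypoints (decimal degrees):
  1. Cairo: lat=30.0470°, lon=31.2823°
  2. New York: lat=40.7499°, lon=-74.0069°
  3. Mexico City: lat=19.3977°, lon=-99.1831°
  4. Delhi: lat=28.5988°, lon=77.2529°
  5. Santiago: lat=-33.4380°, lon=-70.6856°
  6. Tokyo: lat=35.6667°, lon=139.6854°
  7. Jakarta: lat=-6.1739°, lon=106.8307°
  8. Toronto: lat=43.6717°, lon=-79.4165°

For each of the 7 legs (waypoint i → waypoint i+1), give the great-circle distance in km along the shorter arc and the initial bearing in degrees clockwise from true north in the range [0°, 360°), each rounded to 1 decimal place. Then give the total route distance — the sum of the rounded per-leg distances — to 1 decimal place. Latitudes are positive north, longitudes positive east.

Leg 1: dist=9023.0 km, bearing=312.3°
Leg 2: dist=3368.2 km, bearing=232.7°
Leg 3: dist=14664.4 km, bearing=4.2°
Leg 4: dist=16925.3 km, bearing=251.8°
Leg 5: dist=17233.7 km, bearing=283.7°
Leg 6: dist=5780.9 km, bearing=223.2°
Leg 7: dist=15801.0 km, bearing=7.4°
Total: 82796.5 km

Leg 1: φ1=0.5244191, φ2=0.7112199, Δφ=0.1868008, Δλ=-1.8376432 rad; a=sin²(Δφ/2)+cosφ1·cosφ2·sin²(Δλ/2)=0.4230377418; c=2·atan2(√a, √(1-a))=1.416257421; dist=6371·c=9022.976 ≈ 9023.0 km; running total=9023.0 km
Leg 1 bearing: y=sinΔλ·cosφ2=-0.73075369, x=cosφ1·sinφ2-sinφ1·cosφ2·cosΔλ=0.66506111; θ=atan2(y, x)=-47.6946° <0 so +360° → 312.3054° ≈ 312.3°
Leg 2: φ1=0.7112199, φ2=0.3385537, Δφ=-0.3726662, Δλ=-0.4394076 rad; a=sin²(Δφ/2)+cosφ1·cosφ2·sin²(Δλ/2)=0.0682604530; c=2·atan2(√a, √(1-a))=0.528669152; dist=6371·c=3368.151 ≈ 3368.2 km; running total=12391.2 km
Leg 2 bearing: y=sinΔλ·cosφ2=-0.40125580, x=cosφ1·sinφ2-sinφ1·cosφ2·cosΔλ=-0.30561027; θ=atan2(y, x)=-127.2942° <0 so +360° → 232.7058° ≈ 232.7°
Leg 3: φ1=0.3385537, φ2=0.4991432, Δφ=0.1605895, Δλ=3.0793891 rad; a=sin²(Δφ/2)+cosφ1·cosφ2·sin²(Δλ/2)=0.8337871684; c=2·atan2(√a, √(1-a))=2.301742415; dist=6371·c=14664.401 ≈ 14664.4 km; running total=27055.6 km
Leg 3 bearing: y=sinΔλ·cosφ2=0.05457906, x=cosφ1·sinφ2-sinφ1·cosφ2·cosΔλ=0.74253999; θ=atan2(y, x)=4.2039° ≈ 4.2°
Leg 4: φ1=0.4991432, φ2=-0.5836032, Δφ=-1.0827464, Δλ=-2.5820139 rad; a=sin²(Δφ/2)+cosφ1·cosφ2·sin²(Δλ/2)=0.9423438458; c=2·atan2(√a, √(1-a))=2.656619986; dist=6371·c=16925.326 ≈ 16925.3 km; running total=43980.9 km
Leg 4 bearing: y=sinΔλ·cosφ2=-0.44296775, x=cosφ1·sinφ2-sinφ1·cosφ2·cosΔλ=-0.14528337; θ=atan2(y, x)=-108.1583° <0 so +360° → 251.8417° ≈ 251.8°
Leg 5: φ1=-0.5836032, φ2=0.6225013, Δφ=1.2061045, Δλ=3.6716666 rad; a=sin²(Δφ/2)+cosφ1·cosφ2·sin²(Δλ/2)=0.9531039662; c=2·atan2(√a, √(1-a))=2.705024124; dist=6371·c=17233.709 ≈ 17233.7 km; running total=61214.6 km
Leg 5 bearing: y=sinΔλ·cosφ2=-0.41075851, x=cosφ1·sinφ2-sinφ1·cosφ2·cosΔλ=0.10032261; θ=atan2(y, x)=-76.2749° <0 so +360° → 283.7251° ≈ 283.7°
Leg 6: φ1=0.6225013, φ2=-0.1077549, Δφ=-0.7302562, Δλ=-0.5734227 rad; a=sin²(Δφ/2)+cosφ1·cosφ2·sin²(Δλ/2)=0.1920952795; c=2·atan2(√a, √(1-a))=0.907383426; dist=6371·c=5780.940 ≈ 5780.9 km; running total=66995.5 km
Leg 6 bearing: y=sinΔλ·cosφ2=-0.53936392, x=cosφ1·sinφ2-sinφ1·cosφ2·cosΔλ=-0.57433901; θ=atan2(y, x)=-136.7987° <0 so +360° → 223.2013° ≈ 223.2°
Leg 7: φ1=-0.1077549, φ2=0.7622150, Δφ=0.8699698, Δλ=-3.2506269 rad; a=sin²(Δφ/2)+cosφ1·cosφ2·sin²(Δλ/2)=0.8945531870; c=2·atan2(√a, √(1-a))=2.480149153; dist=6371·c=15801.030 ≈ 15801.0 km; running total=82796.5 km
Leg 7 bearing: y=sinΔλ·cosφ2=0.07870918, x=cosφ1·sinφ2-sinφ1·cosφ2·cosΔλ=0.60919291; θ=atan2(y, x)=7.3620° ≈ 7.4°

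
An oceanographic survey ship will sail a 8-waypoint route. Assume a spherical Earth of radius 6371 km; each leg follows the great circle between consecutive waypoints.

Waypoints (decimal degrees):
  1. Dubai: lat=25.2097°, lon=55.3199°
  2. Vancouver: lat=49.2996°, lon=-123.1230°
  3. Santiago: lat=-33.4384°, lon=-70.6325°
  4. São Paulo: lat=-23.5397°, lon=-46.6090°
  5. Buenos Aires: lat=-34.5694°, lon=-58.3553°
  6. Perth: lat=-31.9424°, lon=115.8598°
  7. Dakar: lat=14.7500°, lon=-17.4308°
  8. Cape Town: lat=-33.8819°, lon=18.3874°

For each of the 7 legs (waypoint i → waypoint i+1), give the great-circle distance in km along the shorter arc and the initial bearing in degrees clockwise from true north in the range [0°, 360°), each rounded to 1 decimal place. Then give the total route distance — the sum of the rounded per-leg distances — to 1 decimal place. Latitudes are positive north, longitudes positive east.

Leg 1: φ1=0.4399923, φ2=0.8604403, Δφ=0.4204481, Δλ=-3.1144161 rad; a=sin²(Δφ/2)+cosφ1·cosφ2·sin²(Δλ/2)=0.6334320499; c=2·atan2(√a, √(1-a))=1.840933979; dist=6371·c=11728.590 ≈ 11728.6 km; running total=11728.6 km
Leg 1 bearing: y=sinΔλ·cosφ2=-0.01771973, x=cosφ1·sinφ2-sinφ1·cosφ2·cosΔλ=0.96357126; θ=atan2(y, x)=-1.0535° <0 so +360° → 358.9465° ≈ 358.9°
Leg 2: φ1=0.8604403, φ2=-0.5836102, Δφ=-1.4440505, Δλ=0.9161321 rad; a=sin²(Δφ/2)+cosφ1·cosφ2·sin²(Δλ/2)=0.5432103413; c=2·atan2(√a, √(1-a))=1.657324945; dist=6371·c=10558.817 ≈ 10558.8 km; running total=22287.4 km
Leg 2 bearing: y=sinΔλ·cosφ2=0.66195226, x=cosφ1·sinφ2-sinφ1·cosφ2·cosΔλ=-0.74454730; θ=atan2(y, x)=138.3608° ≈ 138.4°
Leg 3: φ1=-0.5836102, φ2=-0.4108453, Δφ=0.1727649, Δλ=0.4192892 rad; a=sin²(Δφ/2)+cosφ1·cosφ2·sin²(Δλ/2)=0.0405776648; c=2·atan2(√a, √(1-a))=0.405653599; dist=6371·c=2584.419 ≈ 2584.4 km; running total=24871.8 km
Leg 3 bearing: y=sinΔλ·cosφ2=0.37323295, x=cosφ1·sinφ2-sinφ1·cosφ2·cosΔλ=0.12814693; θ=atan2(y, x)=71.0504° ≈ 71.1°
Leg 4: φ1=-0.4108453, φ2=-0.6033499, Δφ=-0.1925046, Δλ=-0.2050116 rad; a=sin²(Δφ/2)+cosφ1·cosφ2·sin²(Δλ/2)=0.0171404175; c=2·atan2(√a, √(1-a))=0.262596679; dist=6371·c=1673.003 ≈ 1673.0 km; running total=26544.8 km
Leg 4 bearing: y=sinΔλ·cosφ2=-0.16763460, x=cosφ1·sinφ2-sinφ1·cosφ2·cosΔλ=-0.19820478; θ=atan2(y, x)=-139.7766° <0 so +360° → 220.2234° ≈ 220.2°
Leg 5: φ1=-0.6033499, φ2=-0.5575001, Δφ=0.0458498, Δλ=3.0406271 rad; a=sin²(Δφ/2)+cosφ1·cosφ2·sin²(Δλ/2)=0.6975008251; c=2·atan2(√a, √(1-a))=1.976865974; dist=6371·c=12594.613 ≈ 12594.6 km; running total=39139.4 km
Leg 5 bearing: y=sinΔλ·cosφ2=0.08553190, x=cosφ1·sinφ2-sinφ1·cosφ2·cosΔλ=-0.91469011; θ=atan2(y, x)=174.6579° ≈ 174.7°
Leg 6: φ1=-0.5575001, φ2=0.2574361, Δφ=0.8149361, Δλ=-2.3263598 rad; a=sin²(Δφ/2)+cosφ1·cosφ2·sin²(Δλ/2)=0.8486985154; c=2·atan2(√a, √(1-a))=2.342555417; dist=6371·c=14924.421 ≈ 14924.4 km; running total=54063.8 km
Leg 6 bearing: y=sinΔλ·cosφ2=-0.70389849, x=cosφ1·sinφ2-sinφ1·cosφ2·cosΔλ=-0.13477500; θ=atan2(y, x)=-100.8392° <0 so +360° → 259.1608° ≈ 259.2°
Leg 7: φ1=0.2574361, φ2=-0.5913507, Δφ=-0.8487868, Δλ=0.6251455 rad; a=sin²(Δφ/2)+cosφ1·cosφ2·sin²(Δλ/2)=0.2454693895; c=2·atan2(√a, √(1-a))=1.036702566; dist=6371·c=6604.832 ≈ 6604.8 km; running total=60668.6 km
Leg 7 bearing: y=sinΔλ·cosφ2=0.48583896, x=cosφ1·sinφ2-sinφ1·cosφ2·cosΔλ=-0.71050488; θ=atan2(y, x)=145.6359° ≈ 145.6°

Leg 1: dist=11728.6 km, bearing=358.9°
Leg 2: dist=10558.8 km, bearing=138.4°
Leg 3: dist=2584.4 km, bearing=71.1°
Leg 4: dist=1673.0 km, bearing=220.2°
Leg 5: dist=12594.6 km, bearing=174.7°
Leg 6: dist=14924.4 km, bearing=259.2°
Leg 7: dist=6604.8 km, bearing=145.6°
Total: 60668.6 km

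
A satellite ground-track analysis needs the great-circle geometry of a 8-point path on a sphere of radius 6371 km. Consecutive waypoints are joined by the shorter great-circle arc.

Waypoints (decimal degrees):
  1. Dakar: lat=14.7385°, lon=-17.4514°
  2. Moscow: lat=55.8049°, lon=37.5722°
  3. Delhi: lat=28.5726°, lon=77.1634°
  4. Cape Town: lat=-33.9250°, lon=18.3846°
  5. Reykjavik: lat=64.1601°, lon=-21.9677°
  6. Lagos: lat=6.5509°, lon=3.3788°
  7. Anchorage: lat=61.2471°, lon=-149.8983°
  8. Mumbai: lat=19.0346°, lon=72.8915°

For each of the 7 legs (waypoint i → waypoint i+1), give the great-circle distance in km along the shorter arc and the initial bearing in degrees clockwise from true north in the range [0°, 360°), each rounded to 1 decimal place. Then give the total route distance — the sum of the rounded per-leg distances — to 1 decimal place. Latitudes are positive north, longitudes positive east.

Leg 1: dist=6508.7 km, bearing=32.7°
Leg 2: dist=4348.8 km, bearing=117.5°
Leg 3: dist=9300.2 km, bearing=225.6°
Leg 4: dist=11464.5 km, bearing=343.2°
Leg 5: dist=6715.7 km, bearing=150.7°
Leg 6: dist=12128.8 km, bearing=346.8°
Leg 7: dist=10312.1 km, bearing=320.0°
Total: 60778.8 km

Leg 1: φ1=0.2572354, φ2=0.9739792, Δφ=0.7167439, Δλ=0.9603430 rad; a=sin²(Δφ/2)+cosφ1·cosφ2·sin²(Δλ/2)=0.2390023514; c=2·atan2(√a, √(1-a))=1.021607752; dist=6371·c=6508.663 ≈ 6508.7 km; running total=6508.7 km
Leg 1 bearing: y=sinΔλ·cosφ2=0.46050654, x=cosφ1·sinφ2-sinφ1·cosφ2·cosΔλ=0.71795169; θ=atan2(y, x)=32.6768° ≈ 32.7°
Leg 2: φ1=0.9739792, φ2=0.4986859, Δφ=-0.4752933, Δλ=0.6909968 rad; a=sin²(Δφ/2)+cosφ1·cosφ2·sin²(Δλ/2)=0.1120300139; c=2·atan2(√a, √(1-a))=0.682592483; dist=6371·c=4348.797 ≈ 4348.8 km; running total=10857.5 km
Leg 2 bearing: y=sinΔλ·cosφ2=0.55968933, x=cosφ1·sinφ2-sinφ1·cosφ2·cosΔλ=-0.29097253; θ=atan2(y, x)=117.4691° ≈ 117.5°
Leg 3: φ1=0.4986859, φ2=-0.5921029, Δφ=-1.0907889, Δλ=-1.0258836 rad; a=sin²(Δφ/2)+cosφ1·cosφ2·sin²(Δλ/2)=0.4446017531; c=2·atan2(√a, √(1-a))=1.459771884; dist=6371·c=9300.207 ≈ 9300.2 km; running total=20157.7 km
Leg 3 bearing: y=sinΔλ·cosφ2=-0.70959552, x=cosφ1·sinφ2-sinφ1·cosφ2·cosΔλ=-0.69584362; θ=atan2(y, x)=-134.4394° <0 so +360° → 225.5606° ≈ 225.6°
Leg 4: φ1=-0.5921029, φ2=1.1198050, Δφ=1.7119079, Δλ=-0.7042805 rad; a=sin²(Δφ/2)+cosφ1·cosφ2·sin²(Δλ/2)=0.6133455498; c=2·atan2(√a, √(1-a))=1.799475314; dist=6371·c=11464.457 ≈ 11464.5 km; running total=31622.2 km
Leg 4 bearing: y=sinΔλ·cosφ2=-0.28221179, x=cosφ1·sinφ2-sinφ1·cosφ2·cosΔλ=0.93218434; θ=atan2(y, x)=-16.8433° <0 so +360° → 343.1567° ≈ 343.2°
Leg 5: φ1=1.1198050, φ2=0.1143348, Δφ=-1.0054702, Δλ=0.4423799 rad; a=sin²(Δφ/2)+cosφ1·cosφ2·sin²(Δλ/2)=0.2529962623; c=2·atan2(√a, √(1-a))=1.054103410; dist=6371·c=6715.693 ≈ 6715.7 km; running total=38337.9 km
Leg 5 bearing: y=sinΔλ·cosφ2=0.42529640, x=cosφ1·sinφ2-sinφ1·cosφ2·cosΔλ=-0.75834002; θ=atan2(y, x)=150.7152° ≈ 150.7°
Leg 6: φ1=0.1143348, φ2=1.0689636, Δφ=0.9546288, Δλ=-2.6751901 rad; a=sin²(Δφ/2)+cosφ1·cosφ2·sin²(Δλ/2)=0.6634151217; c=2·atan2(√a, √(1-a))=1.903744003; dist=6371·c=12128.753 ≈ 12128.8 km; running total=50466.7 km
Leg 6 bearing: y=sinΔλ·cosφ2=-0.21630907, x=cosφ1·sinφ2-sinφ1·cosφ2·cosΔλ=0.91999586; θ=atan2(y, x)=-13.2310° <0 so +360° → 346.7690° ≈ 346.8°
Leg 7: φ1=1.0689636, φ2=0.3322164, Δφ=-0.7367471, Δλ=3.8884155 rad; a=sin²(Δφ/2)+cosφ1·cosφ2·sin²(Δλ/2)=0.5238889408; c=2·atan2(√a, √(1-a))=1.618592404; dist=6371·c=10312.052 ≈ 10312.1 km; running total=60778.8 km
Leg 7 bearing: y=sinΔλ·cosφ2=-0.64216719, x=cosφ1·sinφ2-sinφ1·cosφ2·cosΔλ=0.76507423; θ=atan2(y, x)=-40.0085° <0 so +360° → 319.9915° ≈ 320.0°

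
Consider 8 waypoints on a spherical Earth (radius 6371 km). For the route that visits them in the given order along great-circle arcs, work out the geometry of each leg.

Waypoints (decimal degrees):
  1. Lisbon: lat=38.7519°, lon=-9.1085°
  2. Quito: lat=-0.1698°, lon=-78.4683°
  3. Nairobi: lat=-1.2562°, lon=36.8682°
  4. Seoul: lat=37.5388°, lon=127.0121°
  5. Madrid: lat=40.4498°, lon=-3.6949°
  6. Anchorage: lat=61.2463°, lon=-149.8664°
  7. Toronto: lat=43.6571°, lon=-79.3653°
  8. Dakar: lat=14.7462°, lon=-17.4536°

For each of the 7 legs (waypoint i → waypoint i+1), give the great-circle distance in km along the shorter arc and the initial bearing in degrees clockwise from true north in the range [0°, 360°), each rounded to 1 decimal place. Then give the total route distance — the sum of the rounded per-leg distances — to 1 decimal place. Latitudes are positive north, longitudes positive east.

Leg 1: dist=8245.6 km, bearing=256.6°
Leg 2: dist=12823.6 km, bearing=91.5°
Leg 3: dist=10105.3 km, bearing=52.5°
Leg 4: dist=9996.3 km, bearing=324.8°
Leg 5: dist=8300.8 km, bearing=343.9°
Leg 6: dist=4873.8 km, bearing=80.0°
Leg 7: dist=6633.8 km, bearing=98.7°
Total: 60979.2 km

Leg 1: φ1=0.6763482, φ2=-0.0029636, Δφ=-0.6793118, Δλ=-1.2105569 rad; a=sin²(Δφ/2)+cosφ1·cosφ2·sin²(Δλ/2)=0.3634777968; c=2·atan2(√a, √(1-a))=1.294240051; dist=6371·c=8245.603 ≈ 8245.6 km; running total=8245.6 km
Leg 1 bearing: y=sinΔλ·cosφ2=-0.93580834, x=cosφ1·sinφ2-sinφ1·cosφ2·cosΔλ=-0.22295630; θ=atan2(y, x)=-103.4009° <0 so +360° → 256.5991° ≈ 256.6°
Leg 2: φ1=-0.0029636, φ2=-0.0219248, Δφ=-0.0189613, Δλ=2.0130017 rad; a=sin²(Δφ/2)+cosφ1·cosφ2·sin²(Δλ/2)=0.7138820098; c=2·atan2(√a, √(1-a))=2.012813922; dist=6371·c=12823.637 ≈ 12823.6 km; running total=21069.2 km
Leg 2 bearing: y=sinΔλ·cosφ2=0.90359290, x=cosφ1·sinφ2-sinφ1·cosφ2·cosΔλ=-0.02319088; θ=atan2(y, x)=91.4702° ≈ 91.5°
Leg 3: φ1=-0.0219248, φ2=0.6551757, Δφ=0.6771005, Δλ=1.5733079 rad; a=sin²(Δφ/2)+cosφ1·cosφ2·sin²(Δλ/2)=0.5076743537; c=2·atan2(√a, √(1-a))=1.586145637; dist=6371·c=10105.334 ≈ 10105.3 km; running total=31174.5 km
Leg 3 bearing: y=sinΔλ·cosφ2=0.79293841, x=cosφ1·sinφ2-sinφ1·cosφ2·cosΔλ=0.60910844; θ=atan2(y, x)=52.4698° ≈ 52.5°
Leg 4: φ1=0.6551757, φ2=0.7059822, Δφ=0.0508065, Δλ=-2.2812675 rad; a=sin²(Δφ/2)+cosφ1·cosφ2·sin²(Δλ/2)=0.4991177993; c=2·atan2(√a, √(1-a))=1.569031925; dist=6371·c=9996.302 ≈ 9996.3 km; running total=41170.8 km
Leg 4 bearing: y=sinΔλ·cosφ2=-0.57686041, x=cosφ1·sinφ2-sinφ1·cosφ2·cosΔλ=0.81684084; θ=atan2(y, x)=-35.2301° <0 so +360° → 324.7699° ≈ 324.8°
Leg 5: φ1=0.7059822, φ2=1.0689496, Δφ=0.3629674, Δλ=-2.5511739 rad; a=sin²(Δφ/2)+cosφ1·cosφ2·sin²(Δλ/2)=0.3676538167; c=2·atan2(√a, √(1-a))=1.302911430; dist=6371·c=8300.849 ≈ 8300.8 km; running total=49471.6 km
Leg 5 bearing: y=sinΔλ·cosφ2=-0.26780224, x=cosφ1·sinφ2-sinφ1·cosφ2·cosΔλ=0.92640159; θ=atan2(y, x)=-16.1234° <0 so +360° → 343.8766° ≈ 343.9°
Leg 6: φ1=1.0689496, φ2=0.7619601, Δφ=-0.3069895, Δλ=1.2304763 rad; a=sin²(Δφ/2)+cosφ1·cosφ2·sin²(Δλ/2)=0.1393065104; c=2·atan2(√a, √(1-a))=0.764993326; dist=6371·c=4873.772 ≈ 4873.8 km; running total=54345.4 km
Leg 6 bearing: y=sinΔλ·cosφ2=0.68199090, x=cosφ1·sinφ2-sinφ1·cosφ2·cosΔλ=0.12037126; θ=atan2(y, x)=79.9904° ≈ 80.0°
Leg 7: φ1=0.7619601, φ2=0.2573697, Δφ=-0.5045904, Δλ=1.0805630 rad; a=sin²(Δφ/2)+cosφ1·cosφ2·sin²(Δλ/2)=0.2474312479; c=2·atan2(√a, √(1-a))=1.041255043; dist=6371·c=6633.836 ≈ 6633.8 km; running total=60979.2 km
Leg 7 bearing: y=sinΔλ·cosφ2=0.85316509, x=cosφ1·sinφ2-sinφ1·cosφ2·cosΔλ=-0.13017459; θ=atan2(y, x)=98.6752° ≈ 98.7°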